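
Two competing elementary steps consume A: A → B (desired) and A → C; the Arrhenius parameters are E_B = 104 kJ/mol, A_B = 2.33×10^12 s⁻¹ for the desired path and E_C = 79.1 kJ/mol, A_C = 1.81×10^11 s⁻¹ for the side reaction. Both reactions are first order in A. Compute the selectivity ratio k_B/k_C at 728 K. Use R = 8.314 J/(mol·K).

k_B/k_C = (A_B/A_C)·exp[−(E_B−E_C)/(RT)] = (A_B/A_C)·exp[(E_C−E_B)/(RT)].
(E_C−E_B)/(RT) = (79.1−104)×10³/(8.314×728) = -24900/6053 = -4.114.
k_B/k_C = (2.33×10^12/1.81×10^11)·exp(-4.114) = 12.87 × 0.01634 = 0.210.
Since E_B > E_C, raising the temperature improves selectivity toward B.

0.210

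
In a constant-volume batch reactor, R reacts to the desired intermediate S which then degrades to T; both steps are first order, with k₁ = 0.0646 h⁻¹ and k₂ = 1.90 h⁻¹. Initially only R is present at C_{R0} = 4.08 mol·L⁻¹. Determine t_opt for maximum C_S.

For first-order series the maximum of C_S occurs at t_opt = ln(k₂/k₁)/(k₂−k₁).
= ln(1.90/0.0646)/(1.90−0.0646) = ln(29.41)/1.835 = 3.381/1.835 = 1.84 h.

1.84 h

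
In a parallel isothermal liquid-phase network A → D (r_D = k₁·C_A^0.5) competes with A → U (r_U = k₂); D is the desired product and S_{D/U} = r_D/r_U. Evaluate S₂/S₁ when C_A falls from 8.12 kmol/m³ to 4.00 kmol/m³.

0.702

S_{D/U} = (k₁/k₂)·C_A^0.5, so S₂/S₁ = (C_{A,2}/C_{A,1})^0.5.
= (4.00/8.12)^0.5 = (0.4926)^0.5 = 0.702.
Selectivity toward D falls as C_A falls — high-concentration operation is favoured.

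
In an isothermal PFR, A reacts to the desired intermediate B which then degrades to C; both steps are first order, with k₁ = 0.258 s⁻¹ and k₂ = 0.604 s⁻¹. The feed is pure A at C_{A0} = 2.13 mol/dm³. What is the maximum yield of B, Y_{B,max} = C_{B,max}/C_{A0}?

0.227

At the optimum, C_{B,max}/C_{A0} = (k₁/k₂)^[k₂/(k₂−k₁)].
= (0.258/0.604)^(0.604/(0.604−0.258)) = (0.4272)^(1.746) = 0.2265.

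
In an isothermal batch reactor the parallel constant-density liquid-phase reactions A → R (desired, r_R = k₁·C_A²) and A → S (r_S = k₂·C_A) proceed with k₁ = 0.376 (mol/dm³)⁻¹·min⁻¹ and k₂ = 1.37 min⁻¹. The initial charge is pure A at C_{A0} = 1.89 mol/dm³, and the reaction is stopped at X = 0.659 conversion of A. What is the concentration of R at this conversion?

C_A = C_{A0}(1−X) = 0.6445 mol/dm³.
Along a PFR/batch, dC_S/dC_A = −r_S/(r_R+r_S) = −k₂/(k₂+k₁·C_A).
Integrating from C_{A0} to C_A: C_S = (1.37/0.376)·ln[(1.37+0.376·1.89)/(1.37+0.376·0.644)] = 3.644·ln(2.081/1.612) = 0.9291 mol/dm³.
Then C_R = (C_{A0}−C_A) − C_S = 1.246 − 0.9291 = 0.3164 mol/dm³.

0.316 mol/dm³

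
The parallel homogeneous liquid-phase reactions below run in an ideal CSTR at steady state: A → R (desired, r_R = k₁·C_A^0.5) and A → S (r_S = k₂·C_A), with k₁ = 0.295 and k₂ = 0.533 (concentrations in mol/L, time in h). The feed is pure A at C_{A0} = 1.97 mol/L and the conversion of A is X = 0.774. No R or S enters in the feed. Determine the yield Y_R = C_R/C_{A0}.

Exit C_A = C_{A0}(1−X) = 1.97×0.226 = 0.4452 mol/L.
In a CSTR the entire volume is at exit conditions, so r_R = 0.295×0.4452^0.5 = 0.1968 and r_S = 0.533×0.4452 = 0.2373.
Fraction of consumed A going to R: r_R/(r_R+r_S) = 0.4534.
C_R = 0.4534·C_{A0}·X = 0.4534×1.97×0.774 = 0.691 mol/L; Y_R = C_R/C_{A0} = 0.351.

0.351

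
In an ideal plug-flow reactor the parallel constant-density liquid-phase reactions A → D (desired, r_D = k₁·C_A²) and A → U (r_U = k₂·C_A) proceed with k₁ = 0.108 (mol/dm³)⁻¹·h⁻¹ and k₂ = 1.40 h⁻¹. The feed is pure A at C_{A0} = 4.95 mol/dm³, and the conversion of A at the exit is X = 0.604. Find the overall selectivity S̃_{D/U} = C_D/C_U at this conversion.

C_A = C_{A0}(1−X) = 1.960 mol/dm³.
Along a PFR/batch, dC_U/dC_A = −r_U/(r_D+r_U) = −k₂/(k₂+k₁·C_A).
Integrating from C_{A0} to C_A: C_U = (1.40/0.108)·ln[(1.40+0.108·4.95)/(1.40+0.108·1.96)] = 12.96·ln(1.935/1.612) = 2.367 mol/dm³.
Then C_D = (C_{A0}−C_A) − C_U = 2.990 − 2.367 = 0.6226 mol/dm³.
S̃_{D/U} = C_D/C_U = 0.6226/2.367 = 0.263.

0.263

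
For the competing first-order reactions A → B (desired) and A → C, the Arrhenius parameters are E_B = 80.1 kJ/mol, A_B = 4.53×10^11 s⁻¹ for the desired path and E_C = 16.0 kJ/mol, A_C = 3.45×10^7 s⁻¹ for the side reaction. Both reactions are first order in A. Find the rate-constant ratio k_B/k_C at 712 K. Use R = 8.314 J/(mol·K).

0.260

With equal orders, S_{B/C} = k_B/k_C = (A_B/A_C)·exp[(E_C−E_B)/(RT)].
(E_C−E_B)/(RT) = (16.0−80.1)×10³/(8.314×712) = -64100/5920 = -10.83.
k_B/k_C = (4.53×10^11/3.45×10^7)·exp(-10.83) = 13130 × 1.983×10^-5 = 0.260.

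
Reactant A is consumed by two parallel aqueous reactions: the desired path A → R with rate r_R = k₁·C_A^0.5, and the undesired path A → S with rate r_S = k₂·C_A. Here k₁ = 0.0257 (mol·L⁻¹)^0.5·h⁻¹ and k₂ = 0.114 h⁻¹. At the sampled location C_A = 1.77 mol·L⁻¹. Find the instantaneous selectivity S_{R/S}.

0.169

S_{R/S} = r_R/r_S = (k₁·C_A^0.5)/(k₂·C_A) = (k₁/k₂)·C_A^-0.5.
= (0.0257×1.770^0.5) / (0.114×1.770) = 0.03419/0.2018 = 0.169.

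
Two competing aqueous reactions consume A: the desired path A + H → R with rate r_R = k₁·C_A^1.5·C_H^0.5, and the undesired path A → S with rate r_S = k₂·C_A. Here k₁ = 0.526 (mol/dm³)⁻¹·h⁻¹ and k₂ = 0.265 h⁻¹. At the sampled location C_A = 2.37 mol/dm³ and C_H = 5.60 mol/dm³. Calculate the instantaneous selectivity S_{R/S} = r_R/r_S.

7.23

S_{R/S} = r_R/r_S = (k₁·C_A^1.5·C_H^0.5)/(k₂·C_A) = (k₁/k₂)·C_A^0.5·C_H^0.5.
= (0.526×2.370^1.5×5.600^0.5) / (0.265×2.370) = 4.542/0.6281 = 7.23.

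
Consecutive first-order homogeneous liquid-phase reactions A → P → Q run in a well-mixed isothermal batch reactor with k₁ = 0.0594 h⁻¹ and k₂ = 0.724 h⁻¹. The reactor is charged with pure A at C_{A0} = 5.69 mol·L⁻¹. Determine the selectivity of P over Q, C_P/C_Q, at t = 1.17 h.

2.04

Solving the coupled first-order balances gives C_P(t) = [k₁/(k₂−k₁)]·C_{A0}·(e^(−k₁t) − e^(−k₂t)).
e^(−k₁t) = e^(−0.0594×1.17) = e^(−0.06950) = 0.9329; e^(−k₂t) = e^(−0.8471) = 0.4287.
C_P = 0.0594×5.69/(0.724−0.0594) × (0.9329−0.4287) = 0.5086×0.5042 = 0.2564 mol·L⁻¹.
C_A = C_{A0}e^(−k₁t) = 5.308 mol·L⁻¹, so C_Q = C_{A0}−C_A−C_P = 0.1256 mol·L⁻¹; C_P/C_Q = 2.04.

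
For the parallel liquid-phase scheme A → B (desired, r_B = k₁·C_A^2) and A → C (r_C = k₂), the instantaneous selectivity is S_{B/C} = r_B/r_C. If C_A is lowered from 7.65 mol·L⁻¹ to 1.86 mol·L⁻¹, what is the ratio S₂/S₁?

S_{B/C} = (k₁/k₂)·C_A^2, so S₂/S₁ = (C_{A,2}/C_{A,1})^2.
= (1.86/7.65)^2 = (0.2431)^2 = 0.0591.
Selectivity toward B falls as C_A falls — high-concentration operation is favoured.

0.0591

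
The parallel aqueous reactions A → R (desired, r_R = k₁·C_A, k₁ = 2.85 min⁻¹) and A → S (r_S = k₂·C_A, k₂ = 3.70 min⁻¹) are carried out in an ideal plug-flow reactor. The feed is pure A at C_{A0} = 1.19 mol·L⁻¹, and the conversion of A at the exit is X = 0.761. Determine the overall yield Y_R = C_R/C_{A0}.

C_A = C_{A0}(1−X) = 0.2844 mol·L⁻¹.
Both paths are first order in A, so the instantaneous fraction to R is constant: dC_R/d(−C_A) = k₁/(k₁+k₂) = 0.4351.
C_R = 0.4351·(C_{A0}−C_A) = 0.4351×0.9056 = 0.394 mol·L⁻¹.
Y_R = C_R/C_{A0} = 0.3940/1.19 = 0.331.

0.331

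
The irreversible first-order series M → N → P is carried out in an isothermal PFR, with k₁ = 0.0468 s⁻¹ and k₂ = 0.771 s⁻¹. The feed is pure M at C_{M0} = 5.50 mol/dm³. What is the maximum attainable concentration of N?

0.279 mol/dm³

For a first-order series the maximum intermediate yield is C_{N,max}/C_{M0} = (k₁/k₂)^[k₂/(k₂−k₁)].
= (0.0468/0.771)^(0.771/(0.771−0.0468)) = (0.06070)^(1.065) = 0.05065.
C_{N,max} = 0.05065×5.50 = 0.279 mol/dm³.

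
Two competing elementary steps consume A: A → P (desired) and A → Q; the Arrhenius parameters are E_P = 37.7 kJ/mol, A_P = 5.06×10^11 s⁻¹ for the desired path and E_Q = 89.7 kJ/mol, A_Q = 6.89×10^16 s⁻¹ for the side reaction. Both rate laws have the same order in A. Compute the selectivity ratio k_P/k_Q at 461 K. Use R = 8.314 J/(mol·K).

Since both paths have the same order in A, the concentration cancels and S_{P/Q} = k_P/k_Q = (A_P/A_Q)·exp[(E_Q−E_P)/(RT)].
(E_Q−E_P)/(RT) = (89.7−37.7)×10³/(8.314×461) = 52000/3833 = 13.57.
k_P/k_Q = (5.06×10^11/6.89×10^16)·exp(13.57) = 7.344×10^-6 × 7.802×10^5 = 5.73.

5.73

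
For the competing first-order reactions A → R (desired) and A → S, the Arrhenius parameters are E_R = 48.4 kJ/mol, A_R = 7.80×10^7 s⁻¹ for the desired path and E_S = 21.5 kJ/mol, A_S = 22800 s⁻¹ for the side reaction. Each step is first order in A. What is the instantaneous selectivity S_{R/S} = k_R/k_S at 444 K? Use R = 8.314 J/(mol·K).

2.34

Since both paths have the same order in A, the concentration cancels and S_{R/S} = k_R/k_S = (A_R/A_S)·exp[(E_S−E_R)/(RT)].
(E_S−E_R)/(RT) = (21.5−48.4)×10³/(8.314×444) = -26900/3691 = -7.287.
k_R/k_S = (7.80×10^7/22800)·exp(-7.287) = 3421 × 6.843×10^-4 = 2.34.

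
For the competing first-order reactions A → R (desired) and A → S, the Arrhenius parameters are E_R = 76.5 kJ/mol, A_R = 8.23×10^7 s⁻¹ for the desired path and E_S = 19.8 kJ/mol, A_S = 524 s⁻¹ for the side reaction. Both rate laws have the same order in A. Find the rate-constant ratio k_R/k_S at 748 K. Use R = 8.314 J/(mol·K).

17.2

With equal orders, S_{R/S} = k_R/k_S = (A_R/A_S)·exp[(E_S−E_R)/(RT)].
(E_S−E_R)/(RT) = (19.8−76.5)×10³/(8.314×748) = -56700/6219 = -9.117.
k_R/k_S = (8.23×10^7/524)·exp(-9.117) = 1.571×10^5 × 1.097×10^-4 = 17.2.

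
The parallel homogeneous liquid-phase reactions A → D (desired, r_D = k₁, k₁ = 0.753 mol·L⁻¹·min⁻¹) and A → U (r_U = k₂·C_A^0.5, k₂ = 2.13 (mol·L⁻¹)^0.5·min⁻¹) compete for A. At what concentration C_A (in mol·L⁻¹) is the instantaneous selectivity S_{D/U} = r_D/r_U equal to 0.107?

S_{D/U} = (k₁/k₂)·C_A^-0.5 ⇒ C_A = (S·k₂/k₁)^(-2).
= (0.107×2.13/0.753)^(-2) = (0.3027)^(-2) = 10.9 mol·L⁻¹.

10.9 mol·L⁻¹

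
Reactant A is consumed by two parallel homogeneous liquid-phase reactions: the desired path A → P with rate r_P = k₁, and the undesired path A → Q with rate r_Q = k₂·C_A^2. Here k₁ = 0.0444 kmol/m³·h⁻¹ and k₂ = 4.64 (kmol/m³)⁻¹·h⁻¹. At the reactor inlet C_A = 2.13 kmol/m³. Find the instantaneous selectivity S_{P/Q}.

0.00211

S_{P/Q} = r_P/r_Q = (k₁)/(k₂·C_A^2) = (k₁/k₂)·C_A^-2.
= (0.0444) / (4.64×2.130^2) = 0.04440/21.05 = 0.00211.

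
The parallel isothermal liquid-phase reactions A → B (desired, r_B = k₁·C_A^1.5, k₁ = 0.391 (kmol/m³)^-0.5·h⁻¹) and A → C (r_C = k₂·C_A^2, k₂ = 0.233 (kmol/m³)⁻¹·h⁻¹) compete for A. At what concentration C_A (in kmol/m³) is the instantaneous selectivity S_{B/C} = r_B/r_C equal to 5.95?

S_{B/C} = (k₁/k₂)·C_A^-0.5 ⇒ C_A = (S·k₂/k₁)^(-2).
= (5.95×0.233/0.391)^(-2) = (3.546)^(-2) = 0.0795 kmol/m³.

0.0795 kmol/m³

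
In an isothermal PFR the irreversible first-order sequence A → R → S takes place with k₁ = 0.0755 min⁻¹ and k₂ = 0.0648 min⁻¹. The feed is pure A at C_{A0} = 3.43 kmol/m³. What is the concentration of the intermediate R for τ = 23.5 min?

1.17 kmol/m³

For first-order series with pure A initially, C_R(τ) = k₁C_{A0}/(k₂−k₁)·(e^(−k₁τ) − e^(−k₂τ)).
e^(−k₁τ) = e^(−0.0755×23.5) = e^(−1.774) = 0.1696; e^(−k₂τ) = e^(−1.523) = 0.2181.
C_R = 0.0755×3.43/(0.0648−0.0755) × (0.1696−0.2181) = (-24.20)×(-0.04849) = 1.174 kmol/m³.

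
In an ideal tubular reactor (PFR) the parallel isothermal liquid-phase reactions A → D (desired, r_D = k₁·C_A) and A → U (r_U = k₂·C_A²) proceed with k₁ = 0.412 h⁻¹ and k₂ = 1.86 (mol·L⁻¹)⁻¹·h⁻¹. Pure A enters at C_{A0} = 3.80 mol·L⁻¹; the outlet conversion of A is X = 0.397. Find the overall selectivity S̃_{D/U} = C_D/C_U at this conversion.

C_A = C_{A0}(1−X) = 2.291 mol·L⁻¹.
Along a PFR/batch, dC_D/dC_A = −r_D/(r_D+r_U) = −k₁/(k₁+k₂·C_A).
Integrating from C_{A0} to C_A: C_D = (0.412/1.86)·ln[(0.412+1.86·3.80)/(0.412+1.86·2.29)] = 0.2215·ln(7.480/4.674) = 0.1042 mol·L⁻¹.
C_U = (C_{A0}−C_A)−C_D = 1.404 mol·L⁻¹; S̃_{D/U} = 0.1042/1.404 = 0.0742.

0.0742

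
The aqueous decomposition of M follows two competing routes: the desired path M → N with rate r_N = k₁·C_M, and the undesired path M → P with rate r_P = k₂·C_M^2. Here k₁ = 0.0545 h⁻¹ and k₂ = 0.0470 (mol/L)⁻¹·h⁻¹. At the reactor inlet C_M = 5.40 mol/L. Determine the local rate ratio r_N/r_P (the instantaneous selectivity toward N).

S_{N/P} = r_N/r_P = (k₁·C_M)/(k₂·C_M^2) = (k₁/k₂)·C_M⁻¹.
= (0.0545×5.400) / (0.0470×5.400^2) = 0.2943/1.371 = 0.215.

0.215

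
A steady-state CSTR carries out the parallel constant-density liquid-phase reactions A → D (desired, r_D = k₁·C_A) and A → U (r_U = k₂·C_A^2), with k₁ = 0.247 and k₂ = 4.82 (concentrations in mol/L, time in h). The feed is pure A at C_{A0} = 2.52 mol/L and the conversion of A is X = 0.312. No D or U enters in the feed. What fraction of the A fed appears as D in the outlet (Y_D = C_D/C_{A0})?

Exit C_A = C_{A0}(1−X) = 2.52×0.688 = 1.734 mol/L.
A CSTR operates uniformly at the exit composition, giving r_D = 0.4282 and r_U = 14.49 (each k·C_A^n at C_A = 1.734).
Fraction of consumed A going to D: r_D/(r_D+r_U) = 0.02871.
C_D = 0.02871·C_{A0}·X = 0.02871×2.52×0.312 = 0.0226 mol/L; Y_D = C_D/C_{A0} = 0.00896.

0.00896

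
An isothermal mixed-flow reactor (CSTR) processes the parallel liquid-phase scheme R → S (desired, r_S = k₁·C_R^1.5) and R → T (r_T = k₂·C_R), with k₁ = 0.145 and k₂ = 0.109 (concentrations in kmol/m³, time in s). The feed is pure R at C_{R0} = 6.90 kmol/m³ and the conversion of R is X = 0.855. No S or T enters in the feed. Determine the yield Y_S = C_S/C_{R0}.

Exit C_R = C_{R0}(1−X) = 6.90×0.145 = 1.001 kmol/m³.
In a CSTR the entire volume is at exit conditions, so r_S = 0.145×1.001^1.5 = 0.1451 and r_T = 0.109×1.001 = 0.1091.
Fraction of consumed R going to S: r_S/(r_S+r_T) = 0.5709.
C_S = 0.5709·C_{R0}·X = 0.5709×6.90×0.855 = 3.37 kmol/m³; Y_S = C_S/C_{R0} = 0.488.

0.488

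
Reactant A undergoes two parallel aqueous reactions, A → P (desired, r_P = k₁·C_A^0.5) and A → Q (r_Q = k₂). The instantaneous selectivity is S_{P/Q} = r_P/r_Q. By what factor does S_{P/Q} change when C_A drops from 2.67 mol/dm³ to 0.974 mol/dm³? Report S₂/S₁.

S_{P/Q} = (k₁/k₂)·C_A^0.5, so S₂/S₁ = (C_{A,2}/C_{A,1})^0.5.
= (0.974/2.67)^0.5 = (0.3648)^0.5 = 0.604.

0.604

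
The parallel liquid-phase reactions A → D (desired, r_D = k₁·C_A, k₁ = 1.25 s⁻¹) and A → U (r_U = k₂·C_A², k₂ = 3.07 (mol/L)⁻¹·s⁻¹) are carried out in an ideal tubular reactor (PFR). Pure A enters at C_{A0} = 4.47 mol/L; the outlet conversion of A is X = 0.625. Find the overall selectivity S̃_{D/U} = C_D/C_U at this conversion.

0.142

C_A = C_{A0}(1−X) = 1.676 mol/L.
Along a PFR/batch, dC_D/dC_A = −r_D/(r_D+r_U) = −k₁/(k₁+k₂·C_A).
Integrating from C_{A0} to C_A: C_D = (1.25/3.07)·ln[(1.25+3.07·4.47)/(1.25+3.07·1.68)] = 0.4072·ln(14.97/6.396) = 0.3463 mol/L.
C_U = (C_{A0}−C_A)−C_D = 2.447 mol/L; S̃_{D/U} = 0.3463/2.447 = 0.142.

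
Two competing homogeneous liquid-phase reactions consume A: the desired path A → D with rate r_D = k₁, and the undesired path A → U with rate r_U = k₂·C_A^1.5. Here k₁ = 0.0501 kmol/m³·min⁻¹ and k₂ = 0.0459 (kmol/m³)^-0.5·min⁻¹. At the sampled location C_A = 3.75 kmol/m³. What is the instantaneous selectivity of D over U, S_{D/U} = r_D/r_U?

0.150

S_{D/U} = r_D/r_U = (k₁)/(k₂·C_A^1.5) = (k₁/k₂)·C_A^-1.5.
= (0.0501) / (0.0459×3.750^1.5) = 0.05010/0.3333 = 0.150.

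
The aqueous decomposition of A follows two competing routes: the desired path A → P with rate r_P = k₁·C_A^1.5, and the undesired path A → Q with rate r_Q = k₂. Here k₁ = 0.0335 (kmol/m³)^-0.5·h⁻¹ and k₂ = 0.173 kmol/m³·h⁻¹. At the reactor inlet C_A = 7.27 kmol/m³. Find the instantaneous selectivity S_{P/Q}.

S_{P/Q} = r_P/r_Q = (k₁·C_A^1.5)/(k₂) = (k₁/k₂)·C_A^1.5.
= (0.0335×7.270^1.5) / (0.173) = 0.6567/0.1730 = 3.80.
Since the desired path is higher order in A, keeping C_A high (PFR or concentrated feed) favours P.

3.80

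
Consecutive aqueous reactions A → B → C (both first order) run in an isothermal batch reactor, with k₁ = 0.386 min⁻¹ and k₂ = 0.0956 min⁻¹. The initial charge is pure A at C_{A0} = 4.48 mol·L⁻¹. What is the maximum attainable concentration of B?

2.83 mol·L⁻¹

At the optimum, C_{B,max}/C_{A0} = (k₁/k₂)^[k₂/(k₂−k₁)].
= (0.386/0.0956)^(0.0956/(0.0956−0.386)) = (4.038)^(-0.3292) = 0.6316.
C_{B,max} = 0.6316×4.48 = 2.83 mol·L⁻¹.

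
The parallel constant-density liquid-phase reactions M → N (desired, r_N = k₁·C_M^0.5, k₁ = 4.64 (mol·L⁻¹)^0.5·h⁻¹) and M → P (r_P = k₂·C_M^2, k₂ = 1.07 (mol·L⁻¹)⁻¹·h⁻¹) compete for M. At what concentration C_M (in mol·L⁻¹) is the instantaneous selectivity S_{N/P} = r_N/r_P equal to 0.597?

S_{N/P} = (k₁/k₂)·C_M^-1.5 ⇒ C_M = (S·k₂/k₁)^(1/(-1.5)).
= (0.597×1.07/4.64)^(-0.6667) = (0.1377)^(-0.6667) = 3.75 mol·L⁻¹.

3.75 mol·L⁻¹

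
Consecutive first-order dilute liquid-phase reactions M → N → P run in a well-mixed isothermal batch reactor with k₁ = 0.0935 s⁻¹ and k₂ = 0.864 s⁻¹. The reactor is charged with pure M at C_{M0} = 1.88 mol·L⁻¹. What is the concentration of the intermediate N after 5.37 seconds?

0.136 mol·L⁻¹

Solving the coupled first-order balances gives C_N(t) = [k₁/(k₂−k₁)]·C_{M0}·(e^(−k₁t) − e^(−k₂t)).
e^(−k₁t) = e^(−0.0935×5.37) = e^(−0.5021) = 0.6053; e^(−k₂t) = e^(−4.640) = 0.009661.
C_N = 0.0935×1.88/(0.864−0.0935) × (0.6053−0.009661) = 0.2281×0.5956 = 0.1359 mol·L⁻¹.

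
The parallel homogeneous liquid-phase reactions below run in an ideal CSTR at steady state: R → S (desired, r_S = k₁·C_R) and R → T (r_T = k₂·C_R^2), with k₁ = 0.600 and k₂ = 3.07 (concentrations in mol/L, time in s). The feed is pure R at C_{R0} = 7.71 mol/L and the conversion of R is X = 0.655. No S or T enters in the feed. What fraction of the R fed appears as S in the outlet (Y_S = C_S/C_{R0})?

Exit C_R = C_{R0}(1−X) = 7.71×0.345 = 2.660 mol/L.
A CSTR operates uniformly at the exit composition, giving r_S = 1.596 and r_T = 21.72 (each k·C_R^n at C_R = 2.660).
Fraction of consumed R going to S: r_S/(r_S+r_T) = 0.06845.
C_S = 0.06845·C_{R0}·X = 0.06845×7.71×0.655 = 0.346 mol/L; Y_S = C_S/C_{R0} = 0.0448.

0.0448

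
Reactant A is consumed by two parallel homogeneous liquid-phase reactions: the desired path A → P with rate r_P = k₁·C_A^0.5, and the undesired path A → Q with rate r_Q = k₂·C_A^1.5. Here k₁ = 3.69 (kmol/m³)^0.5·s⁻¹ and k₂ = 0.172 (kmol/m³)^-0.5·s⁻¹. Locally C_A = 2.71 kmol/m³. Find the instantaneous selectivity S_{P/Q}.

S_{P/Q} = r_P/r_Q = (k₁·C_A^0.5)/(k₂·C_A^1.5) = (k₁/k₂)·C_A⁻¹.
= (3.69×2.710^0.5) / (0.172×2.710^1.5) = 6.075/0.7673 = 7.92.
The undesired path is higher order in A, so low C_A (CSTR or dilute feed) favours P.

7.92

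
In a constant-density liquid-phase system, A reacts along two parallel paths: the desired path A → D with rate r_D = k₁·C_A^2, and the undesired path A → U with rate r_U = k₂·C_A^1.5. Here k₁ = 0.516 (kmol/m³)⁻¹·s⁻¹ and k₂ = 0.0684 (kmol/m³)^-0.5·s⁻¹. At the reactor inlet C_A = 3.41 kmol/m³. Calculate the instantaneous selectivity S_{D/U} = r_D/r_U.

13.9

S_{D/U} = r_D/r_U = (k₁·C_A^2)/(k₂·C_A^1.5) = (k₁/k₂)·C_A^0.5.
= (0.516×3.410^2) / (0.0684×3.410^1.5) = 6.000/0.4307 = 13.9.
Since the desired path is higher order in A, keeping C_A high (PFR or concentrated feed) favours D.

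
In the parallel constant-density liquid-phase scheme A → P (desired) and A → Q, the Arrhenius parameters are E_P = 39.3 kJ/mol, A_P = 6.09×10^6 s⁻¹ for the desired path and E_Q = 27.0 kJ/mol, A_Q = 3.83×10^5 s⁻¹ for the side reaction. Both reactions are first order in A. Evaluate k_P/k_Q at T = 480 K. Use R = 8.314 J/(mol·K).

Since both paths have the same order in A, the concentration cancels and S_{P/Q} = k_P/k_Q = (A_P/A_Q)·exp[(E_Q−E_P)/(RT)].
(E_Q−E_P)/(RT) = (27.0−39.3)×10³/(8.314×480) = -12300/3991 = -3.082.
k_P/k_Q = (6.09×10^6/3.83×10^5)·exp(-3.082) = 15.90 × 0.04586 = 0.729.
Since E_P > E_Q, raising the temperature improves selectivity toward P.

0.729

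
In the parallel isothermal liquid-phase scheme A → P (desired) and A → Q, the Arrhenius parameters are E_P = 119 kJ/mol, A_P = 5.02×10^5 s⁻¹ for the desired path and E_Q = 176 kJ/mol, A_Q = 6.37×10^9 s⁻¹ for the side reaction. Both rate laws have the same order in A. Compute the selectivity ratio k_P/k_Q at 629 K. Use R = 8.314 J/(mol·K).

Since both paths have the same order in A, the concentration cancels and S_{P/Q} = k_P/k_Q = (A_P/A_Q)·exp[(E_Q−E_P)/(RT)].
(E_Q−E_P)/(RT) = (176−119)×10³/(8.314×629) = 57000/5230 = 10.90.
k_P/k_Q = (5.02×10^5/6.37×10^9)·exp(10.90) = 7.881×10^-5 × 54160 = 4.27.
Since E_P < E_Q, lowering the temperature improves selectivity toward P.

4.27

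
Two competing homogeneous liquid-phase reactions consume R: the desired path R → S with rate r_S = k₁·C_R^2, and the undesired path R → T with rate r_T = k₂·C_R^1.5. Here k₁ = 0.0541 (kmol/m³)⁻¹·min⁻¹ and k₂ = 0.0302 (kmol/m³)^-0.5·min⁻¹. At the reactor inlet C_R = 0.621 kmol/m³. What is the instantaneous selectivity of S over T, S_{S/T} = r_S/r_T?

S_{S/T} = r_S/r_T = (k₁·C_R^2)/(k₂·C_R^1.5) = (k₁/k₂)·C_R^0.5.
= (0.0541×0.6210^2) / (0.0302×0.6210^1.5) = 0.02086/0.01478 = 1.41.

1.41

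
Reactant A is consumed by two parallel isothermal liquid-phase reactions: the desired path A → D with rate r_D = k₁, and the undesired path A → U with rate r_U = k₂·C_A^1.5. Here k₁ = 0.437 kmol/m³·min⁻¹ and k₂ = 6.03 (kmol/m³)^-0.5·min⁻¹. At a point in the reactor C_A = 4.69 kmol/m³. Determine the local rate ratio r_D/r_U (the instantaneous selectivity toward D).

S_{D/U} = r_D/r_U = (k₁)/(k₂·C_A^1.5) = (k₁/k₂)·C_A^-1.5.
= (0.437) / (6.03×4.690^1.5) = 0.4370/61.25 = 0.00714.

0.00714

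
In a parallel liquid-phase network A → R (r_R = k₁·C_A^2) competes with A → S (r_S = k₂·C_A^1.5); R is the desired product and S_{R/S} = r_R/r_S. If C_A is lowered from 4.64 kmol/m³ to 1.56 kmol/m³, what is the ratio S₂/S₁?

0.580

S_{R/S} = (k₁/k₂)·C_A^0.5, so S₂/S₁ = (C_{A,2}/C_{A,1})^0.5.
= (1.56/4.64)^0.5 = (0.3362)^0.5 = 0.580.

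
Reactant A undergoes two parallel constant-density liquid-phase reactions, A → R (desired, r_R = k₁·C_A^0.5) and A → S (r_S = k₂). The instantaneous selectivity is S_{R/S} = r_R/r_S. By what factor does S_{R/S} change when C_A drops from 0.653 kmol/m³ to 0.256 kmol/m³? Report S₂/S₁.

S_{R/S} = (k₁/k₂)·C_A^0.5, so S₂/S₁ = (C_{A,2}/C_{A,1})^0.5.
= (0.256/0.653)^0.5 = (0.3920)^0.5 = 0.626.

0.626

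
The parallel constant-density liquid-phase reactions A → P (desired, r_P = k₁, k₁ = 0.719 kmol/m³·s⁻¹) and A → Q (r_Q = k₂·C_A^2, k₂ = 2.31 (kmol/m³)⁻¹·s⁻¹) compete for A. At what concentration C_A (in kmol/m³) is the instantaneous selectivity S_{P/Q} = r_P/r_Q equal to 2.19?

0.377 kmol/m³

S_{P/Q} = (k₁/k₂)·C_A^-2 ⇒ C_A = (S·k₂/k₁)^(-0.5).
= (2.19×2.31/0.719)^(-0.5) = (7.036)^(-0.5) = 0.377 kmol/m³.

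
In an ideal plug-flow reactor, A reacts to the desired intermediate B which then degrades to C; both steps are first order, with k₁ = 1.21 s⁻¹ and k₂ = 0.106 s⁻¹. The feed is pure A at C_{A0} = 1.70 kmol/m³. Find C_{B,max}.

1.35 kmol/m³

For a first-order series the maximum intermediate yield is C_{B,max}/C_{A0} = (k₁/k₂)^[k₂/(k₂−k₁)].
= (1.21/0.106)^(0.106/(0.106−1.21)) = (11.42)^(-0.09601) = 0.7915.
C_{B,max} = 0.7915×1.70 = 1.35 kmol/m³.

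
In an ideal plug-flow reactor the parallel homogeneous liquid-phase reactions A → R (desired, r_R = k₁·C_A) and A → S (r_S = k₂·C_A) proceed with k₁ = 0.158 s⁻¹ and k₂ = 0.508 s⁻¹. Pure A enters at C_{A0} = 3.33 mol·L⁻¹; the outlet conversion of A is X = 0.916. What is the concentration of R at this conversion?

C_A = C_{A0}(1−X) = 0.2797 mol·L⁻¹.
Both paths are first order in A, so the instantaneous fraction to R is constant: dC_R/d(−C_A) = k₁/(k₁+k₂) = 0.2372.
C_R = 0.2372·(C_{A0}−C_A) = 0.2372×3.050 = 0.724 mol·L⁻¹.

0.724 mol·L⁻¹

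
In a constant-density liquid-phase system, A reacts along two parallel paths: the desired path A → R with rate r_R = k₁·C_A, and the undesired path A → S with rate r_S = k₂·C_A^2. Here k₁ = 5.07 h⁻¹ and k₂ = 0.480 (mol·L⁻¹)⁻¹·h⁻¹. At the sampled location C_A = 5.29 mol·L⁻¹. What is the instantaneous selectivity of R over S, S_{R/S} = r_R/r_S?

S_{R/S} = r_R/r_S = (k₁·C_A)/(k₂·C_A^2) = (k₁/k₂)·C_A⁻¹.
= (5.07×5.290) / (0.480×5.290^2) = 26.82/13.43 = 2.00.
The undesired path is higher order in A, so low C_A (CSTR or dilute feed) favours R.

2.00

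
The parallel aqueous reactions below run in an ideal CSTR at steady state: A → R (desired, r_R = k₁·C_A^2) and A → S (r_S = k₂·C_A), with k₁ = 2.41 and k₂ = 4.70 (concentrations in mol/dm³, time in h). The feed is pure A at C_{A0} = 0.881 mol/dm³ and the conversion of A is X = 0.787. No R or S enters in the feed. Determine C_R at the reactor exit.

0.0609 mol/dm³

Exit C_A = C_{A0}(1−X) = 0.881×0.213 = 0.1877 mol/dm³.
A CSTR operates uniformly at the exit composition, giving r_R = 0.08486 and r_S = 0.8820 (each k·C_A^n at C_A = 0.1877).
Fraction of consumed A going to R: r_R/(r_R+r_S) = 0.08778.
C_R = 0.08778·C_{A0}·X = 0.08778×0.881×0.787 = 0.0609 mol/dm³.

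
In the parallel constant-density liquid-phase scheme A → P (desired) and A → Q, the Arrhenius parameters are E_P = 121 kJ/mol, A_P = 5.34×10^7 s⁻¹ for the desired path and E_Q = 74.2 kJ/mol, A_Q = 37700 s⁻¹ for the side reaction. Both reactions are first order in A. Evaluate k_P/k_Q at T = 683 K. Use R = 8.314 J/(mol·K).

0.373

k_P/k_Q = (A_P/A_Q)·exp[−(E_P−E_Q)/(RT)] = (A_P/A_Q)·exp[(E_Q−E_P)/(RT)].
(E_Q−E_P)/(RT) = (74.2−121)×10³/(8.314×683) = -46800/5678 = -8.242.
k_P/k_Q = (5.34×10^7/37700)·exp(-8.242) = 1416 × 2.634×10^-4 = 0.373.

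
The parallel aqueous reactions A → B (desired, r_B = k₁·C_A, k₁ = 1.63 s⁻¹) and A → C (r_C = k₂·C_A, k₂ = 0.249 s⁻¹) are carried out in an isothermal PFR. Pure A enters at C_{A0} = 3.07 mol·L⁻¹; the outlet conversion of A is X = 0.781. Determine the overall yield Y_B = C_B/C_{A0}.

C_A = C_{A0}(1−X) = 0.6723 mol·L⁻¹.
Both paths are first order in A, so the instantaneous fraction to B is constant: dC_B/d(−C_A) = k₁/(k₁+k₂) = 0.8675.
C_B = 0.8675·(C_{A0}−C_A) = 0.8675×2.398 = 2.08 mol·L⁻¹.
Y_B = C_B/C_{A0} = 2.080/3.07 = 0.678.

0.678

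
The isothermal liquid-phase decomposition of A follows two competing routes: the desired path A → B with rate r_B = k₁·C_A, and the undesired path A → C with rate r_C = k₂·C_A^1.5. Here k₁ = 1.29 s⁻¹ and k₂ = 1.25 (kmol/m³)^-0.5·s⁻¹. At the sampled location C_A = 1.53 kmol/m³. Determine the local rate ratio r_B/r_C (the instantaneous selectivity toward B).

0.834

S_{B/C} = r_B/r_C = (k₁·C_A)/(k₂·C_A^1.5) = (k₁/k₂)·C_A^-0.5.
= (1.29×1.530) / (1.25×1.530^1.5) = 1.974/2.366 = 0.834.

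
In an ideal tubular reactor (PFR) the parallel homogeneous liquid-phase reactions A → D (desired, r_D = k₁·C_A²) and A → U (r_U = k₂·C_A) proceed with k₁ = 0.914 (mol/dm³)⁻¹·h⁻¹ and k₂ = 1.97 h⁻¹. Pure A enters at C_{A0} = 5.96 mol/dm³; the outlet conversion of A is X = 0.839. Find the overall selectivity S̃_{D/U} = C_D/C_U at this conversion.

1.42

C_A = C_{A0}(1−X) = 0.9596 mol/dm³.
Along a PFR/batch, dC_U/dC_A = −r_U/(r_D+r_U) = −k₂/(k₂+k₁·C_A).
Integrating from C_{A0} to C_A: C_U = (1.97/0.914)·ln[(1.97+0.914·5.96)/(1.97+0.914·0.960)] = 2.155·ln(7.417/2.847) = 2.064 mol/dm³.
Then C_D = (C_{A0}−C_A) − C_U = 5.000 − 2.064 = 2.937 mol/dm³.
S̃_{D/U} = C_D/C_U = 2.937/2.064 = 1.42.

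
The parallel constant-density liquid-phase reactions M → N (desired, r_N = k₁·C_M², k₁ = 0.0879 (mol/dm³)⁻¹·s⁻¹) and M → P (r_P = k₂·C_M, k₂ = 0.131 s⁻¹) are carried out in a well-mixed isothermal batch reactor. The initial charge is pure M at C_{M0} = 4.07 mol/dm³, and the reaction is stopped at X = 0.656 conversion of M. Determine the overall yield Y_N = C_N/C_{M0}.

C_M = C_{M0}(1−X) = 1.400 mol/dm³.
Along a PFR/batch, dC_P/dC_M = −r_P/(r_N+r_P) = −k₂/(k₂+k₁·C_M).
Integrating from C_{M0} to C_M: C_P = (0.131/0.0879)·ln[(0.131+0.0879·4.07)/(0.131+0.0879·1.40)] = 1.490·ln(0.4888/0.2541) = 0.9751 mol/dm³.
Then C_N = (C_{M0}−C_M) − C_P = 2.670 − 0.9751 = 1.695 mol/dm³.
Y_N = C_N/C_{M0} = 1.695/4.07 = 0.416.

0.416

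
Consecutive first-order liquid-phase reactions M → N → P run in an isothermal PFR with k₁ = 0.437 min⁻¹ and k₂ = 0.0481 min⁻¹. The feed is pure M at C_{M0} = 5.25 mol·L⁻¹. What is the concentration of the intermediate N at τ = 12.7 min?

3.18 mol·L⁻¹

For first-order series with pure M initially, C_N(τ) = k₁C_{M0}/(k₂−k₁)·(e^(−k₁τ) − e^(−k₂τ)).
e^(−k₁τ) = e^(−0.437×12.7) = e^(−5.550) = 0.003888; e^(−k₂τ) = e^(−0.6109) = 0.5429.
C_N = 0.437×5.25/(0.0481−0.437) × (0.003888−0.5429) = (-5.899)×(-0.5390) = 3.180 mol·L⁻¹.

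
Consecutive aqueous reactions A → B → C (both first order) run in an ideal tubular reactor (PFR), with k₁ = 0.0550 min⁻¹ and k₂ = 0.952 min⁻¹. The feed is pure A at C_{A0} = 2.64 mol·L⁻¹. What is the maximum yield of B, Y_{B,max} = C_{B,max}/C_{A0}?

0.0485

At the optimum, C_{B,max}/C_{A0} = (k₁/k₂)^[k₂/(k₂−k₁)].
= (0.0550/0.952)^(0.952/(0.952−0.0550)) = (0.05777)^(1.061) = 0.04851.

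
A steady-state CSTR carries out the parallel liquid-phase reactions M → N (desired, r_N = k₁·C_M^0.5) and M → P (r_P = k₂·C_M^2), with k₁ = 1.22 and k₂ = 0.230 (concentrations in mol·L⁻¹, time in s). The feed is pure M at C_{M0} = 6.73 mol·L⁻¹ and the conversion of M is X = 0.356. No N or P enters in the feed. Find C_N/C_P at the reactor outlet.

0.588

Exit C_M = C_{M0}(1−X) = 6.73×0.644 = 4.334 mol·L⁻¹.
Rates in a CSTR are evaluated at the outlet concentration: r_N = 1.22×4.334^0.5 = 2.540, r_P = 0.230×4.334^2 = 4.320.
Overall selectivity = C_N/C_P = r_Nτ/(r_Pτ) = r_N/r_P = 0.588.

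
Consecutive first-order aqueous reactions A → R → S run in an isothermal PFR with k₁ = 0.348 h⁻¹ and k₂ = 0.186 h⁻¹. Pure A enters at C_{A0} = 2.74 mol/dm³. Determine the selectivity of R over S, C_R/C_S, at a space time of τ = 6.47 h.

0.880

For first-order series with pure A initially, C_R(τ) = k₁C_{A0}/(k₂−k₁)·(e^(−k₁τ) − e^(−k₂τ)).
e^(−k₁τ) = e^(−0.348×6.47) = e^(−2.252) = 0.1052; e^(−k₂τ) = e^(−1.203) = 0.3002.
C_R = 0.348×2.74/(0.186−0.348) × (0.1052−0.3002) = (-5.886)×(-0.1949) = 1.147 mol/dm³.
C_A = C_{A0}e^(−k₁τ) = 0.2883 mol/dm³, so C_S = C_{A0}−C_A−C_R = 1.304 mol/dm³; C_R/C_S = 0.880.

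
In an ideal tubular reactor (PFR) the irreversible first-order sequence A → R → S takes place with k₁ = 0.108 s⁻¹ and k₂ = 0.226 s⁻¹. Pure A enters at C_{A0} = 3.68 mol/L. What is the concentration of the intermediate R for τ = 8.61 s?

For first-order series with pure A initially, C_R(τ) = k₁C_{A0}/(k₂−k₁)·(e^(−k₁τ) − e^(−k₂τ)).
e^(−k₁τ) = e^(−0.108×8.61) = e^(−0.9299) = 0.3946; e^(−k₂τ) = e^(−1.946) = 0.1429.
C_R = 0.108×3.68/(0.226−0.108) × (0.3946−0.1429) = 3.368×0.2517 = 0.8479 mol/L.

0.848 mol/L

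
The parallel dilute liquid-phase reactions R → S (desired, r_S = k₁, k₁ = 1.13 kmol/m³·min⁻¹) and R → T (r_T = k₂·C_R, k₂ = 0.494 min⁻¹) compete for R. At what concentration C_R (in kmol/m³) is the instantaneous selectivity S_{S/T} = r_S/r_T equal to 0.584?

3.92 kmol/m³

S_{S/T} = (k₁/k₂)·C_R⁻¹ ⇒ C_R = (S·k₂/k₁)^(-1).
= (0.584×0.494/1.13)^(-1) = (0.2553)^(-1) = 3.92 kmol/m³.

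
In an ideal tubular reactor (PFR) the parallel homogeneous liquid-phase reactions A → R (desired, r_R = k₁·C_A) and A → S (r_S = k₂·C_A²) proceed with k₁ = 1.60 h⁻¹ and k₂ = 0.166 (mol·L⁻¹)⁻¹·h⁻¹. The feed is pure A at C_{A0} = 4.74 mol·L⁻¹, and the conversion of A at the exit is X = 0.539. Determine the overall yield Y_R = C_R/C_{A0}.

C_A = C_{A0}(1−X) = 2.185 mol·L⁻¹.
Along a PFR/batch, dC_R/dC_A = −r_R/(r_R+r_S) = −k₁/(k₁+k₂·C_A).
Integrating from C_{A0} to C_A: C_R = (1.60/0.166)·ln[(1.60+0.166·4.74)/(1.60+0.166·2.19)] = 9.639·ln(2.387/1.963) = 1.886 mol·L⁻¹.
Y_R = C_R/C_{A0} = 1.886/4.74 = 0.398.

0.398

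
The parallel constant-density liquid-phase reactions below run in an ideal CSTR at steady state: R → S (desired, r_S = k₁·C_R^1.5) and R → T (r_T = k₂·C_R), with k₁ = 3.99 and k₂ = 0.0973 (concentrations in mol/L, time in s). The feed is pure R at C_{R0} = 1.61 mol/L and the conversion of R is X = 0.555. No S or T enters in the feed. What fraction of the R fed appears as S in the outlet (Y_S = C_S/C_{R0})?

Exit C_R = C_{R0}(1−X) = 1.61×0.445 = 0.7164 mol/L.
A CSTR operates uniformly at the exit composition, giving r_S = 2.420 and r_T = 0.06971 (each k·C_R^n at C_R = 0.7164).
Fraction of consumed R going to S: r_S/(r_S+r_T) = 0.9720.
C_S = 0.9720·C_{R0}·X = 0.9720×1.61×0.555 = 0.869 mol/L; Y_S = C_S/C_{R0} = 0.539.

0.539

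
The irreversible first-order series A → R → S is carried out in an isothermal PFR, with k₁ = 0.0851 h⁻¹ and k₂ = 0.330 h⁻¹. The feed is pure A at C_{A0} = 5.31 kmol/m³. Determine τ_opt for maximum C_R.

Setting dC_R/dτ = 0 gives τ_opt = ln(k₂/k₁)/(k₂−k₁).
= ln(0.330/0.0851)/(0.330−0.0851) = ln(3.878)/0.2449 = 1.355/0.2449 = 5.53 h.

5.53 h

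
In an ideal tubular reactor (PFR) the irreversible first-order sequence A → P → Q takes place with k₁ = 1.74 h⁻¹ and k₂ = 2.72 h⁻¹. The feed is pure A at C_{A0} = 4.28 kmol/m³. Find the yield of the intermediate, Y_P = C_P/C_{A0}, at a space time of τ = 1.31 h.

For first-order series with pure A initially, C_P(τ) = k₁C_{A0}/(k₂−k₁)·(e^(−k₁τ) − e^(−k₂τ)).
e^(−k₁τ) = e^(−1.74×1.31) = e^(−2.279) = 0.1023; e^(−k₂τ) = e^(−3.563) = 0.02835.
C_P = 1.74×4.28/(2.72−1.74) × (0.1023−0.02835) = 7.599×0.07400 = 0.5623 kmol/m³.
Y_P = C_P/C_{A0} = 0.5623/4.28 = 0.131.

0.131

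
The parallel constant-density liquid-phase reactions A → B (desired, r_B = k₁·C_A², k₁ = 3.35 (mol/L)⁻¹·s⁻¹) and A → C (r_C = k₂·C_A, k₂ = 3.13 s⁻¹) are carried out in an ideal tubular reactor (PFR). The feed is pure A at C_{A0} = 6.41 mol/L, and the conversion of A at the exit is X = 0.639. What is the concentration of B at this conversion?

3.33 mol/L

C_A = C_{A0}(1−X) = 2.314 mol/L.
Along a PFR/batch, dC_C/dC_A = −r_C/(r_B+r_C) = −k₂/(k₂+k₁·C_A).
Integrating from C_{A0} to C_A: C_C = (3.13/3.35)·ln[(3.13+3.35·6.41)/(3.13+3.35·2.31)] = 0.9343·ln(24.60/10.88) = 0.7622 mol/L.
Then C_B = (C_{A0}−C_A) − C_C = 4.096 − 0.7622 = 3.334 mol/L.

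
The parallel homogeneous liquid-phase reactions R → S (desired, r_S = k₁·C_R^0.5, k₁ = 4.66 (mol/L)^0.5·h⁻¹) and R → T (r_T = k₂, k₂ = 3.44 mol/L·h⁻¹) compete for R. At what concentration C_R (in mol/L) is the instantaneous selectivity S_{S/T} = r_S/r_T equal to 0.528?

0.152 mol/L

S_{S/T} = (k₁/k₂)·C_R^0.5 ⇒ C_R = (S·k₂/k₁)^(2).
= (0.528×3.44/4.66)^(2) = (0.3898)^(2) = 0.152 mol/L.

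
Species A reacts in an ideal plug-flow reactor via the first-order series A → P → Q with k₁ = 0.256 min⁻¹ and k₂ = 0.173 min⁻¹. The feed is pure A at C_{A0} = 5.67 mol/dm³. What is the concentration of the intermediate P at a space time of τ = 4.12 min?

Solving the coupled first-order balances gives C_P(τ) = [k₁/(k₂−k₁)]·C_{A0}·(e^(−k₁τ) − e^(−k₂τ)).
e^(−k₁τ) = e^(−0.256×4.12) = e^(−1.055) = 0.3483; e^(−k₂τ) = e^(−0.7128) = 0.4903.
C_P = 0.256×5.67/(0.173−0.256) × (0.3483−0.4903) = (-17.49)×(-0.1420) = 2.483 mol/dm³.

2.48 mol/dm³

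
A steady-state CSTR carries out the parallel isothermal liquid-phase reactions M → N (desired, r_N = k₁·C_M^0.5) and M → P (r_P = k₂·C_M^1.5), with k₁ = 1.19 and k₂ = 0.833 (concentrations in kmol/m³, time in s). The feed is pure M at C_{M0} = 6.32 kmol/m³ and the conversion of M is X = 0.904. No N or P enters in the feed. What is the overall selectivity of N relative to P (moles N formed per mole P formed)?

Exit C_M = C_{M0}(1−X) = 6.32×0.0960 = 0.6067 kmol/m³.
In a CSTR the entire volume is at exit conditions, so r_N = 1.19×0.6067^0.5 = 0.9269 and r_P = 0.833×0.6067^1.5 = 0.3937.
Overall selectivity = C_N/C_P = r_Nτ/(r_Pτ) = r_N/r_P = 2.35.

2.35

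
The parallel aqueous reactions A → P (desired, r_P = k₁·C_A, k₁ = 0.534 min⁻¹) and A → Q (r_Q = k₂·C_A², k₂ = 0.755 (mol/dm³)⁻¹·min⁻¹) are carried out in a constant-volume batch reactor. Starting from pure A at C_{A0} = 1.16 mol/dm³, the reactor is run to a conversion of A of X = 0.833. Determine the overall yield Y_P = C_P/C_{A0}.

0.444

C_A = C_{A0}(1−X) = 0.1937 mol/dm³.
Along a PFR/batch, dC_P/dC_A = −r_P/(r_P+r_Q) = −k₁/(k₁+k₂·C_A).
Integrating from C_{A0} to C_A: C_P = (0.534/0.755)·ln[(0.534+0.755·1.16)/(0.534+0.755·0.194)] = 0.7073·ln(1.410/0.6803) = 0.5154 mol/dm³.
Y_P = C_P/C_{A0} = 0.5154/1.16 = 0.444.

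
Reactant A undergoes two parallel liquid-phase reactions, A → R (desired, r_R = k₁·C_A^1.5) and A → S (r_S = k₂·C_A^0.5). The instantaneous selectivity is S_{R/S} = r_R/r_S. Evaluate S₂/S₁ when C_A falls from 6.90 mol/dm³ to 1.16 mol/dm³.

S_{R/S} = (k₁/k₂)·C_A, so S₂/S₁ = (C_{A,2}/C_{A,1}).
= 1.16/6.90 = 0.168.

0.168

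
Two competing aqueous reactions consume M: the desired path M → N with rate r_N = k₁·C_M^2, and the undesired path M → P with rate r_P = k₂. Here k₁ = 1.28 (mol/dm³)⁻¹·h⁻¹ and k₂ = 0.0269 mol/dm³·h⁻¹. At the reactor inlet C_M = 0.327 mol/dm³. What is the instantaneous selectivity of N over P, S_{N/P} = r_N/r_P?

S_{N/P} = r_N/r_P = (k₁·C_M^2)/(k₂) = (k₁/k₂)·C_M^2.
= (1.28×0.3270^2) / (0.0269) = 0.1369/0.02690 = 5.09.

5.09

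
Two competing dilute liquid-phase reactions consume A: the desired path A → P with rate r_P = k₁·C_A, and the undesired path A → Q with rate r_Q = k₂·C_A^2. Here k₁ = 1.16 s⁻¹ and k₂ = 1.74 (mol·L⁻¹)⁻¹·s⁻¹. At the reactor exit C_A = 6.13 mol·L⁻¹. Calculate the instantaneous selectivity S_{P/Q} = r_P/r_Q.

S_{P/Q} = r_P/r_Q = (k₁·C_A)/(k₂·C_A^2) = (k₁/k₂)·C_A⁻¹.
= (1.16×6.130) / (1.74×6.130^2) = 7.111/65.38 = 0.109.

0.109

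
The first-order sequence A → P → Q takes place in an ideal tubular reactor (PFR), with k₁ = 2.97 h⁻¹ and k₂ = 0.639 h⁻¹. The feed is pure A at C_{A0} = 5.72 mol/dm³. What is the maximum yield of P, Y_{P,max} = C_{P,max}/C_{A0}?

0.656

For a first-order series the maximum intermediate yield is C_{P,max}/C_{A0} = (k₁/k₂)^[k₂/(k₂−k₁)].
= (2.97/0.639)^(0.639/(0.639−2.97)) = (4.648)^(-0.2741) = 0.6563.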